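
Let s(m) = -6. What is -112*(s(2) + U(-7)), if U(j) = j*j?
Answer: -4816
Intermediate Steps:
U(j) = j**2
-112*(s(2) + U(-7)) = -112*(-6 + (-7)**2) = -112*(-6 + 49) = -112*43 = -4816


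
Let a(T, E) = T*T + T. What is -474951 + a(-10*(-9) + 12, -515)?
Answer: -464445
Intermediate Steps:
a(T, E) = T + T² (a(T, E) = T² + T = T + T²)
-474951 + a(-10*(-9) + 12, -515) = -474951 + (-10*(-9) + 12)*(1 + (-10*(-9) + 12)) = -474951 + (90 + 12)*(1 + (90 + 12)) = -474951 + 102*(1 + 102) = -474951 + 102*103 = -474951 + 10506 = -464445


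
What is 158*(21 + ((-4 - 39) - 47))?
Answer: -10902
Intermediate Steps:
158*(21 + ((-4 - 39) - 47)) = 158*(21 + (-43 - 47)) = 158*(21 - 90) = 158*(-69) = -10902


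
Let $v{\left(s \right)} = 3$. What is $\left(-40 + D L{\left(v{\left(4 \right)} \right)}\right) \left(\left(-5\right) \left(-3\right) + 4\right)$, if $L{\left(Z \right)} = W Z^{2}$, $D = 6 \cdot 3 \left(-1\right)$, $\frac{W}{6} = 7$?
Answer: $-130036$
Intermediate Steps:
$W = 42$ ($W = 6 \cdot 7 = 42$)
$D = -18$ ($D = 18 \left(-1\right) = -18$)
$L{\left(Z \right)} = 42 Z^{2}$
$\left(-40 + D L{\left(v{\left(4 \right)} \right)}\right) \left(\left(-5\right) \left(-3\right) + 4\right) = \left(-40 - 18 \cdot 42 \cdot 3^{2}\right) \left(\left(-5\right) \left(-3\right) + 4\right) = \left(-40 - 18 \cdot 42 \cdot 9\right) \left(15 + 4\right) = \left(-40 - 6804\right) 19 = \left(-6844\right) 19 = -130036$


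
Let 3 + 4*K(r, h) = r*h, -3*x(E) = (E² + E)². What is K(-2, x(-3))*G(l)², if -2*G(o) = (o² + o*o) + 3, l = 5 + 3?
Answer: 360381/16 ≈ 22524.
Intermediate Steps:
l = 8
G(o) = -3/2 - o² (G(o) = -((o² + o*o) + 3)/2 = -((o² + o²) + 3)/2 = -(2*o² + 3)/2 = -(3 + 2*o²)/2 = -3/2 - o²)
x(E) = -(E + E²)²/3 (x(E) = -(E² + E)²/3 = -(E + E²)²/3)
K(r, h) = -¾ + h*r/4 (K(r, h) = -¾ + (r*h)/4 = -¾ + (h*r)/4 = -¾ + h*r/4)
K(-2, x(-3))*G(l)² = (-¾ + (¼)*(-⅓*(-3)²*(1 - 3)²)*(-2))*(-3/2 - 1*8²)² = (-¾ + (¼)*(-⅓*9*(-2)²)*(-2))*(-3/2 - 1*64)² = (-¾ + (¼)*(-⅓*9*4)*(-2))*(-3/2 - 64)² = (-¾ + (¼)*(-12)*(-2))*(-131/2)² = (-¾ + 6)*(17161/4) = (21/4)*(17161/4) = 360381/16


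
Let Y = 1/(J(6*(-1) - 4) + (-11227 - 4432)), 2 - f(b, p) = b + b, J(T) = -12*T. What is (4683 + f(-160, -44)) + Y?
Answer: 77772694/15539 ≈ 5005.0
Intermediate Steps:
f(b, p) = 2 - 2*b (f(b, p) = 2 - (b + b) = 2 - 2*b)
Y = -1/15539 (Y = 1/(-12*(6*(-1) - 4) + (-11227 - 4432)) = 1/(-12*(-6 - 4) - 15659) = 1/(-12*(-10) - 15659) = 1/(120 - 15659) = 1/(-15539) = -1/15539 ≈ -6.4354e-5)
(4683 + f(-160, -44)) + Y = (4683 + (2 - 2*(-160))) - 1/15539 = (4683 + (2 + 320)) - 1/15539 = (4683 + 322) - 1/15539 = 5005 - 1/15539 = 77772694/15539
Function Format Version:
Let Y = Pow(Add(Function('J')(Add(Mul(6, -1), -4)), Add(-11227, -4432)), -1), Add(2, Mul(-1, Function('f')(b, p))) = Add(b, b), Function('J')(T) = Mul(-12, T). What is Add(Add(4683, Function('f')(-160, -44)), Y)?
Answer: Rational(77772694, 15539) ≈ 5005.0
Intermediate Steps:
Function('f')(b, p) = Add(2, Mul(-2, b)) (Function('f')(b, p) = Add(2, Mul(-1, Add(b, b))) = Add(2, Mul(-1, Mul(2, b))) = Add(2, Mul(-2, b)))
Y = Rational(-1, 15539) (Y = Pow(Add(Mul(-12, Add(Mul(6, -1), -4)), Add(-11227, -4432)), -1) = Pow(Add(Mul(-12, Add(-6, -4)), -15659), -1) = Pow(Add(Mul(-12, -10), -15659), -1) = Pow(Add(120, -15659), -1) = Pow(-15539, -1) = Rational(-1, 15539) ≈ -6.4354e-5)
Add(Add(4683, Function('f')(-160, -44)), Y) = Add(Add(4683, Add(2, Mul(-2, -160))), Rational(-1, 15539)) = Add(Add(4683, Add(2, 320)), Rational(-1, 15539)) = Add(Add(4683, 322), Rational(-1, 15539)) = Add(5005, Rational(-1, 15539)) = Rational(77772694, 15539)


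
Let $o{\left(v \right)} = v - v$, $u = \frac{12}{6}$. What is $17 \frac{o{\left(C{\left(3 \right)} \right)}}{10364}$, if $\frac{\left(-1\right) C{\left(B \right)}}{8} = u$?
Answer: $0$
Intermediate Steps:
$u = 2$ ($u = 12 \cdot \frac{1}{6} = 2$)
$C{\left(B \right)} = -16$ ($C{\left(B \right)} = \left(-8\right) 2 = -16$)
$o{\left(v \right)} = 0$
$17 \frac{o{\left(C{\left(3 \right)} \right)}}{10364} = 17 \cdot \frac{0}{10364} = 17 \cdot 0 \cdot \frac{1}{10364} = 17 \cdot 0 = 0$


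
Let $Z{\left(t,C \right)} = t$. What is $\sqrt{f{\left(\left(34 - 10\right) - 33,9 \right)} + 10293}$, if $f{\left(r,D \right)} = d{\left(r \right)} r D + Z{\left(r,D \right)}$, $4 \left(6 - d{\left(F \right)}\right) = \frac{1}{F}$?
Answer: $\frac{\sqrt{39183}}{2} \approx 98.974$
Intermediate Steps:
$d{\left(F \right)} = 6 - \frac{1}{4 F}$
$f{\left(r,D \right)} = r + D r \left(6 - \frac{1}{4 r}\right)$ ($f{\left(r,D \right)} = \left(6 - \frac{1}{4 r}\right) r D + r = r \left(6 - \frac{1}{4 r}\right) D + r = D r \left(6 - \frac{1}{4 r}\right) + r = r + D r \left(6 - \frac{1}{4 r}\right)$)
$\sqrt{f{\left(\left(34 - 10\right) - 33,9 \right)} + 10293} = \sqrt{\left(\left(\left(34 - 10\right) - 33\right) - \frac{9}{4} + 6 \cdot 9 \left(\left(34 - 10\right) - 33\right)\right) + 10293} = \sqrt{\left(\left(24 - 33\right) - \frac{9}{4} + 6 \cdot 9 \left(24 - 33\right)\right) + 10293} = \sqrt{\left(-9 - \frac{9}{4} + 6 \cdot 9 \left(-9\right)\right) + 10293} = \sqrt{\left(-9 - \frac{9}{4} - 486\right) + 10293} = \sqrt{- \frac{1989}{4} + 10293} = \sqrt{\frac{39183}{4}} = \frac{\sqrt{39183}}{2}$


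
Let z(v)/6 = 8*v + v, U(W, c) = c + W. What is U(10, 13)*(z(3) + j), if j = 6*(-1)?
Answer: 3588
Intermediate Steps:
U(W, c) = W + c
z(v) = 54*v (z(v) = 6*(8*v + v) = 6*(9*v) = 54*v)
j = -6
U(10, 13)*(z(3) + j) = (10 + 13)*(54*3 - 6) = 23*(162 - 6) = 23*156 = 3588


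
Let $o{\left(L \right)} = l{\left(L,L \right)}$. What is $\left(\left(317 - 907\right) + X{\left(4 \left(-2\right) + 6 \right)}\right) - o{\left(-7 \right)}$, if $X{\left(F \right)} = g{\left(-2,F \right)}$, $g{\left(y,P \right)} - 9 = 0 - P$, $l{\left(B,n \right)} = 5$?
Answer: $-584$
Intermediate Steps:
$g{\left(y,P \right)} = 9 - P$ ($g{\left(y,P \right)} = 9 + \left(0 - P\right) = 9 - P$)
$o{\left(L \right)} = 5$
$X{\left(F \right)} = 9 - F$
$\left(\left(317 - 907\right) + X{\left(4 \left(-2\right) + 6 \right)}\right) - o{\left(-7 \right)} = \left(\left(317 - 907\right) + \left(9 - \left(4 \left(-2\right) + 6\right)\right)\right) - 5 = \left(-590 + \left(9 - \left(-8 + 6\right)\right)\right) - 5 = \left(-590 + \left(9 - -2\right)\right) - 5 = \left(-590 + \left(9 + 2\right)\right) - 5 = \left(-590 + 11\right) - 5 = -579 - 5 = -584$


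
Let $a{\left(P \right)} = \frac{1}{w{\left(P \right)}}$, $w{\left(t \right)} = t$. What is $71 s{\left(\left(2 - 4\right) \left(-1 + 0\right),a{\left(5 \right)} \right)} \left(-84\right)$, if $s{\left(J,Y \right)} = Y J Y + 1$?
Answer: $- \frac{161028}{25} \approx -6441.1$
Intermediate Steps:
$a{\left(P \right)} = \frac{1}{P}$
$s{\left(J,Y \right)} = 1 + J Y^{2}$ ($s{\left(J,Y \right)} = J Y Y + 1 = J Y^{2} + 1 = 1 + J Y^{2}$)
$71 s{\left(\left(2 - 4\right) \left(-1 + 0\right),a{\left(5 \right)} \right)} \left(-84\right) = 71 \left(1 + \left(2 - 4\right) \left(-1 + 0\right) \left(\frac{1}{5}\right)^{2}\right) \left(-84\right) = 71 \left(1 + \frac{\left(-2\right) \left(-1\right)}{25}\right) \left(-84\right) = 71 \left(1 + 2 \cdot \frac{1}{25}\right) \left(-84\right) = 71 \left(1 + \frac{2}{25}\right) \left(-84\right) = 71 \cdot \frac{27}{25} \left(-84\right) = \frac{1917}{25} \left(-84\right) = - \frac{161028}{25}$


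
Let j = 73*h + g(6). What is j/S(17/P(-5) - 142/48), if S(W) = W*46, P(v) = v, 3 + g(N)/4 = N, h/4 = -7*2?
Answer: 244560/17549 ≈ 13.936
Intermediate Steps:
h = -56 (h = 4*(-7*2) = 4*(-14) = -56)
g(N) = -12 + 4*N
S(W) = 46*W
j = -4076 (j = 73*(-56) + (-12 + 4*6) = -4088 + (-12 + 24) = -4088 + 12 = -4076)
j/S(17/P(-5) - 142/48) = -4076*1/(46*(17/(-5) - 142/48)) = -4076*1/(46*(17*(-1/5) - 142*1/48)) = -4076*1/(46*(-17/5 - 71/24)) = -4076/(46*(-763/120)) = -4076/(-17549/60) = -4076*(-60/17549) = 244560/17549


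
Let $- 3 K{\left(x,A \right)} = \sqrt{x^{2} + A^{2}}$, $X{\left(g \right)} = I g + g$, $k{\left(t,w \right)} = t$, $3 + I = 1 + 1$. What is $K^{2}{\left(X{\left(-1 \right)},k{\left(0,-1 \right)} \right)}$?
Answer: $0$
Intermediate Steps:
$I = -1$ ($I = -3 + \left(1 + 1\right) = -3 + 2 = -1$)
$X{\left(g \right)} = 0$ ($X{\left(g \right)} = - g + g = 0$)
$K{\left(x,A \right)} = - \frac{\sqrt{A^{2} + x^{2}}}{3}$ ($K{\left(x,A \right)} = - \frac{\sqrt{x^{2} + A^{2}}}{3} = - \frac{\sqrt{A^{2} + x^{2}}}{3}$)
$K^{2}{\left(X{\left(-1 \right)},k{\left(0,-1 \right)} \right)} = \left(- \frac{\sqrt{0^{2} + 0^{2}}}{3}\right)^{2} = \left(- \frac{\sqrt{0 + 0}}{3}\right)^{2} = \left(- \frac{\sqrt{0}}{3}\right)^{2} = \left(\left(- \frac{1}{3}\right) 0\right)^{2} = 0^{2} = 0$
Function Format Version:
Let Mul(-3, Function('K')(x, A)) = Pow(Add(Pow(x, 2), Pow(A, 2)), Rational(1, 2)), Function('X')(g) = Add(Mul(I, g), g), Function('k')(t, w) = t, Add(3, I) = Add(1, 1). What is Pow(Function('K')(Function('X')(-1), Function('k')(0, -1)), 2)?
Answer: 0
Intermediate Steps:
I = -1 (I = Add(-3, Add(1, 1)) = Add(-3, 2) = -1)
Function('X')(g) = 0 (Function('X')(g) = Add(Mul(-1, g), g) = 0)
Function('K')(x, A) = Mul(Rational(-1, 3), Pow(Add(Pow(A, 2), Pow(x, 2)), Rational(1, 2))) (Function('K')(x, A) = Mul(Rational(-1, 3), Pow(Add(Pow(x, 2), Pow(A, 2)), Rational(1, 2))) = Mul(Rational(-1, 3), Pow(Add(Pow(A, 2), Pow(x, 2)), Rational(1, 2))))
Pow(Function('K')(Function('X')(-1), Function('k')(0, -1)), 2) = Pow(Mul(Rational(-1, 3), Pow(Add(Pow(0, 2), Pow(0, 2)), Rational(1, 2))), 2) = Pow(Mul(Rational(-1, 3), Pow(Add(0, 0), Rational(1, 2))), 2) = Pow(Mul(Rational(-1, 3), Pow(0, Rational(1, 2))), 2) = Pow(Mul(Rational(-1, 3), 0), 2) = Pow(0, 2) = 0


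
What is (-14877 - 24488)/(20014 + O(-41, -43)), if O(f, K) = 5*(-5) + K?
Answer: -39365/19946 ≈ -1.9736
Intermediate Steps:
O(f, K) = -25 + K
(-14877 - 24488)/(20014 + O(-41, -43)) = (-14877 - 24488)/(20014 + (-25 - 43)) = -39365/(20014 - 68) = -39365/19946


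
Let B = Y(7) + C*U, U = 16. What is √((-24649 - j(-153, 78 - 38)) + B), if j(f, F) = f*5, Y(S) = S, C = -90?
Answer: 3*I*√2813 ≈ 159.11*I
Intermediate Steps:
j(f, F) = 5*f
B = -1433 (B = 7 - 90*16 = 7 - 1440 = -1433)
√((-24649 - j(-153, 78 - 38)) + B) = √((-24649 - 5*(-153)) - 1433) = √((-24649 - 1*(-765)) - 1433) = √((-24649 + 765) - 1433) = √(-23884 - 1433) = √(-25317) = 3*I*√2813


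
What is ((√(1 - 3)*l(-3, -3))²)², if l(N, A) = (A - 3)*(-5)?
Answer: 3240000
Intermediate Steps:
l(N, A) = 15 - 5*A (l(N, A) = (-3 + A)*(-5) = 15 - 5*A)
((√(1 - 3)*l(-3, -3))²)² = ((√(1 - 3)*(15 - 5*(-3)))²)² = ((√(-2)*(15 + 15))²)² = (((I*√2)*30)²)² = ((30*I*√2)²)² = (-1800)² = 3240000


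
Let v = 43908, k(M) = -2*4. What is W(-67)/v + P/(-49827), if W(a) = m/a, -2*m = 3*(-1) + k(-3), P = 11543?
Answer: -1331681843/5748347544 ≈ -0.23166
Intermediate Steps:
k(M) = -8
m = 11/2 (m = -(3*(-1) - 8)/2 = -(-3 - 8)/2 = -1/2*(-11) = 11/2 ≈ 5.5000)
W(a) = 11/(2*a)
W(-67)/v + P/(-49827) = ((11/2)/(-67))/43908 + 11543/(-49827) = ((11/2)*(-1/67))*(1/43908) + 11543*(-1/49827) = -11/134*1/43908 - 679/2931 = -11/5883672 - 679/2931 = -1331681843/5748347544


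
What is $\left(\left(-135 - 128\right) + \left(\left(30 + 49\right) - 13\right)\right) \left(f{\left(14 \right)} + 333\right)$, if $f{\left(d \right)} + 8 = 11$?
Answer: $-66192$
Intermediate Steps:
$f{\left(d \right)} = 3$ ($f{\left(d \right)} = -8 + 11 = 3$)
$\left(\left(-135 - 128\right) + \left(\left(30 + 49\right) - 13\right)\right) \left(f{\left(14 \right)} + 333\right) = \left(\left(-135 - 128\right) + \left(\left(30 + 49\right) - 13\right)\right) \left(3 + 333\right) = \left(-263 + \left(79 - 13\right)\right) 336 = \left(-263 + 66\right) 336 = \left(-197\right) 336 = -66192$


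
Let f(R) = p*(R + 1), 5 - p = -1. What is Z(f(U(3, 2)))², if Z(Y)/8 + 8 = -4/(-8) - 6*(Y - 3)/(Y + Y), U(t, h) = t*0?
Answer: 5184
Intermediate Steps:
p = 6 (p = 5 - 1*(-1) = 5 + 1 = 6)
U(t, h) = 0
f(R) = 6 + 6*R (f(R) = 6*(R + 1) = 6*(1 + R) = 6 + 6*R)
Z(Y) = -60 - 24*(-3 + Y)/Y (Z(Y) = -64 + 8*(-4/(-8) - 6*(Y - 3)/(Y + Y)) = -64 + 8*(-4*(-⅛) - 6*(-3 + Y)/(2*Y)) = -64 + 8*(½ - 6*(-3 + Y)/(2*Y)) = -64 + 8*(½ - 3*(-3 + Y)/Y) = -64 + (4 - 24*(-3 + Y)/Y) = -60 - 24*(-3 + Y)/Y)
Z(f(U(3, 2)))² = (-84 + 72/(6 + 6*0))² = (-84 + 72/(6 + 0))² = (-84 + 72/6)² = (-84 + 72*(⅙))² = (-84 + 12)² = (-72)² = 5184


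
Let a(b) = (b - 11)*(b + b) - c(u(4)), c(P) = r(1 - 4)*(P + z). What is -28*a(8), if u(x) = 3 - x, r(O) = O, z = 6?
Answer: 924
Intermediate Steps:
c(P) = -18 - 3*P (c(P) = (1 - 4)*(P + 6) = -3*(6 + P) = -18 - 3*P)
a(b) = 15 + 2*b*(-11 + b) (a(b) = (b - 11)*(b + b) - (-18 - 3*(3 - 1*4)) = (-11 + b)*(2*b) - (-18 - 3*(3 - 4)) = 2*b*(-11 + b) - (-18 - 3*(-1)) = 2*b*(-11 + b) - (-18 + 3) = 2*b*(-11 + b) - 1*(-15) = 2*b*(-11 + b) + 15 = 15 + 2*b*(-11 + b))
-28*a(8) = -28*(15 - 22*8 + 2*8²) = -28*(15 - 176 + 2*64) = -28*(15 - 176 + 128) = -28*(-33) = 924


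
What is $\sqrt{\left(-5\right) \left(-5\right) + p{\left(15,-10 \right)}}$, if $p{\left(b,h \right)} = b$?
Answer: $2 \sqrt{10} \approx 6.3246$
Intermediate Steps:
$\sqrt{\left(-5\right) \left(-5\right) + p{\left(15,-10 \right)}} = \sqrt{\left(-5\right) \left(-5\right) + 15} = \sqrt{25 + 15} = \sqrt{40} = 2 \sqrt{10}$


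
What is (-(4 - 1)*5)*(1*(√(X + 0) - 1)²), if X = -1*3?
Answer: 30 + 30*I*√3 ≈ 30.0 + 51.962*I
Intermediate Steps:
X = -3
(-(4 - 1)*5)*(1*(√(X + 0) - 1)²) = (-(4 - 1)*5)*(1*(√(-3 + 0) - 1)²) = (-1*3*5)*(1*(√(-3) - 1)²) = (-3*5)*(1*(I*√3 - 1)²) = -15*(-1 + I*√3)²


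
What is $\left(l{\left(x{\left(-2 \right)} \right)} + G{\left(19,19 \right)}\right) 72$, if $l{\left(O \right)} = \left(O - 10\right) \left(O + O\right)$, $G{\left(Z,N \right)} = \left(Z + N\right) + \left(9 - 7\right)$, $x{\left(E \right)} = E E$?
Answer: $-576$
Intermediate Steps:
$x{\left(E \right)} = E^{2}$
$G{\left(Z,N \right)} = 2 + N + Z$ ($G{\left(Z,N \right)} = \left(N + Z\right) + 2 = 2 + N + Z$)
$l{\left(O \right)} = 2 O \left(-10 + O\right)$ ($l{\left(O \right)} = \left(-10 + O\right) 2 O = 2 O \left(-10 + O\right)$)
$\left(l{\left(x{\left(-2 \right)} \right)} + G{\left(19,19 \right)}\right) 72 = \left(2 \left(-2\right)^{2} \left(-10 + \left(-2\right)^{2}\right) + \left(2 + 19 + 19\right)\right) 72 = \left(2 \cdot 4 \left(-10 + 4\right) + 40\right) 72 = \left(2 \cdot 4 \left(-6\right) + 40\right) 72 = \left(-48 + 40\right) 72 = \left(-8\right) 72 = -576$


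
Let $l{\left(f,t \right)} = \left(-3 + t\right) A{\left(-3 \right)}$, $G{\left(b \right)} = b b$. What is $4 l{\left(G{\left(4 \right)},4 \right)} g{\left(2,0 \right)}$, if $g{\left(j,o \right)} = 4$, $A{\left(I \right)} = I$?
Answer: $-48$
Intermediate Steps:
$G{\left(b \right)} = b^{2}$
$l{\left(f,t \right)} = 9 - 3 t$ ($l{\left(f,t \right)} = \left(-3 + t\right) \left(-3\right) = 9 - 3 t$)
$4 l{\left(G{\left(4 \right)},4 \right)} g{\left(2,0 \right)} = 4 \left(9 - 12\right) 4 = 4 \left(-3\right) 4 = \left(-12\right) 4 = -48$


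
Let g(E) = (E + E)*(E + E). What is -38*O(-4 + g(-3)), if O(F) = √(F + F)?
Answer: -304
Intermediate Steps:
g(E) = 4*E² (g(E) = (2*E)*(2*E) = 4*E²)
O(F) = √2*√F (O(F) = √(2*F) = √2*√F)
-38*O(-4 + g(-3)) = -38*√2*√(-4 + 4*(-3)²) = -38*√2*√(-4 + 4*9) = -38*√2*√(-4 + 36) = -38*√2*√32 = -38*√2*4*√2 = -38*8 = -304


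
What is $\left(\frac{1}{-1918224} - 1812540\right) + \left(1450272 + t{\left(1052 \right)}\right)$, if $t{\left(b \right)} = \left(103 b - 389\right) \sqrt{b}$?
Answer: $- \frac{694911172033}{1918224} + 215934 \sqrt{263} \approx 3.1396 \cdot 10^{6}$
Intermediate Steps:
$t{\left(b \right)} = \sqrt{b} \left(-389 + 103 b\right)$ ($t{\left(b \right)} = \left(-389 + 103 b\right) \sqrt{b} = \sqrt{b} \left(-389 + 103 b\right)$)
$\left(\frac{1}{-1918224} - 1812540\right) + \left(1450272 + t{\left(1052 \right)}\right) = \left(\frac{1}{-1918224} - 1812540\right) + \left(1450272 + \sqrt{1052} \left(-389 + 103 \cdot 1052\right)\right) = \left(- \frac{1}{1918224} - 1812540\right) + \left(1450272 + 2 \sqrt{263} \left(-389 + 108356\right)\right) = - \frac{3476857728961}{1918224} + \left(1450272 + 2 \sqrt{263} \cdot 107967\right) = - \frac{3476857728961}{1918224} + \left(1450272 + 215934 \sqrt{263}\right) = - \frac{694911172033}{1918224} + 215934 \sqrt{263}$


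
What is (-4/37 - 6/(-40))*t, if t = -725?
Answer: -4495/148 ≈ -30.372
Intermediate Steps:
(-4/37 - 6/(-40))*t = (-4/37 - 6/(-40))*(-725) = (-4*1/37 - 6*(-1/40))*(-725) = (-4/37 + 3/20)*(-725) = (31/740)*(-725) = -4495/148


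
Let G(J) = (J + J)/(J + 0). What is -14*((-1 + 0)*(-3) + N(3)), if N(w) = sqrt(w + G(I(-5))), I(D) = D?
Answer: -42 - 14*sqrt(5) ≈ -73.305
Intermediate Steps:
G(J) = 2 (G(J) = (2*J)/J = 2)
N(w) = sqrt(2 + w) (N(w) = sqrt(w + 2) = sqrt(2 + w))
-14*((-1 + 0)*(-3) + N(3)) = -14*((-1 + 0)*(-3) + sqrt(2 + 3)) = -14*(-1*(-3) + sqrt(5)) = -14*(3 + sqrt(5)) = -42 - 14*sqrt(5)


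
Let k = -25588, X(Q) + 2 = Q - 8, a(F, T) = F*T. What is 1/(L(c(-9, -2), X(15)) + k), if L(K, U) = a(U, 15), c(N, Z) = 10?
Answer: -1/25513 ≈ -3.9196e-5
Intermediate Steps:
X(Q) = -10 + Q (X(Q) = -2 + (Q - 8) = -2 + (-8 + Q) = -10 + Q)
L(K, U) = 15*U (L(K, U) = U*15 = 15*U)
1/(L(c(-9, -2), X(15)) + k) = 1/(15*(-10 + 15) - 25588) = 1/(15*5 - 25588) = 1/(75 - 25588) = 1/(-25513) = -1/25513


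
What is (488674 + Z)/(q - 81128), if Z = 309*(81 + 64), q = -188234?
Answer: -533479/269362 ≈ -1.9805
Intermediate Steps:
Z = 44805 (Z = 309*145 = 44805)
(488674 + Z)/(q - 81128) = (488674 + 44805)/(-188234 - 81128) = 533479/(-269362) = 533479*(-1/269362) = -533479/269362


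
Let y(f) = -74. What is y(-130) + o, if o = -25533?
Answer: -25607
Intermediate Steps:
y(-130) + o = -74 - 25533 = -25607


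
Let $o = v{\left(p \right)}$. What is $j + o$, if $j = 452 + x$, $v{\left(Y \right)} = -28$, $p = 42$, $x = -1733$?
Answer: $-1309$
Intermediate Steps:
$j = -1281$ ($j = 452 - 1733 = -1281$)
$o = -28$
$j + o = -1281 - 28 = -1309$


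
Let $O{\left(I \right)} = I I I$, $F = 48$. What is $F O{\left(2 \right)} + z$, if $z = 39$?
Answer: $423$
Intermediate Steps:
$O{\left(I \right)} = I^{3}$ ($O{\left(I \right)} = I^{2} I = I^{3}$)
$F O{\left(2 \right)} + z = 48 \cdot 2^{3} + 39 = 48 \cdot 8 + 39 = 384 + 39 = 423$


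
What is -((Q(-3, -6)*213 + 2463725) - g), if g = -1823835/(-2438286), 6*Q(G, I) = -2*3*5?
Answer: -2001555858975/812762 ≈ -2.4627e+6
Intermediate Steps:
Q(G, I) = -5 (Q(G, I) = (-2*3*5)/6 = (-6*5)/6 = (1/6)*(-30) = -5)
g = 607945/812762 (g = -1823835*(-1/2438286) = 607945/812762 ≈ 0.74800)
-((Q(-3, -6)*213 + 2463725) - g) = -((-5*213 + 2463725) - 1*607945/812762) = -((-1065 + 2463725) - 607945/812762) = -(2462660 - 607945/812762) = -1*2001555858975/812762 = -2001555858975/812762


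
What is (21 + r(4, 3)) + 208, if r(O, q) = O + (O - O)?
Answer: 233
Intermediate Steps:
r(O, q) = O (r(O, q) = O + 0 = O)
(21 + r(4, 3)) + 208 = (21 + 4) + 208 = 25 + 208 = 233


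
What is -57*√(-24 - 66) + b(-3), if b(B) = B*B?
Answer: 9 - 171*I*√10 ≈ 9.0 - 540.75*I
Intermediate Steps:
b(B) = B²
-57*√(-24 - 66) + b(-3) = -57*√(-24 - 66) + (-3)² = -171*I*√10 + 9 = 9 - 171*I*√10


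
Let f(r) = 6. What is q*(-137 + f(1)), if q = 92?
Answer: -12052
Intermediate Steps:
q*(-137 + f(1)) = 92*(-137 + 6) = 92*(-131) = -12052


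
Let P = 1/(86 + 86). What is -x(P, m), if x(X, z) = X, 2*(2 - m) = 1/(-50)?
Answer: -1/172 ≈ -0.0058140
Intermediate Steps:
m = 201/100 (m = 2 - ½/(-50) = 2 - ½*(-1/50) = 2 + 1/100 = 201/100 ≈ 2.0100)
P = 1/172 ≈ 0.0058140
-x(P, m) = -1*1/172 = -1/172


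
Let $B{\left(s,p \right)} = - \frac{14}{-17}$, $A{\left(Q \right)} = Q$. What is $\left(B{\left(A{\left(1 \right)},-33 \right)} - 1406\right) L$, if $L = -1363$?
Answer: $\frac{32559344}{17} \approx 1.9153 \cdot 10^{6}$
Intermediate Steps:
$B{\left(s,p \right)} = \frac{14}{17}$ ($B{\left(s,p \right)} = \left(-14\right) \left(- \frac{1}{17}\right) = \frac{14}{17}$)
$\left(B{\left(A{\left(1 \right)},-33 \right)} - 1406\right) L = \left(\frac{14}{17} - 1406\right) \left(-1363\right) = \left(- \frac{23888}{17}\right) \left(-1363\right) = \frac{32559344}{17}$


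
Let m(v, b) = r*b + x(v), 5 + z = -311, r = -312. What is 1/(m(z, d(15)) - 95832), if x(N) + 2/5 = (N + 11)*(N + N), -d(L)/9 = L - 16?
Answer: 5/470598 ≈ 1.0625e-5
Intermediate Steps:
d(L) = 144 - 9*L (d(L) = -9*(L - 16) = -9*(-16 + L) = 144 - 9*L)
z = -316 (z = -5 - 311 = -316)
x(N) = -⅖ + 2*N*(11 + N) (x(N) = -⅖ + (N + 11)*(N + N) = -⅖ + (11 + N)*(2*N) = -⅖ + 2*N*(11 + N))
m(v, b) = -⅖ - 312*b + 2*v² + 22*v (m(v, b) = -312*b + (-⅖ + 2*v² + 22*v) = -⅖ - 312*b + 2*v² + 22*v)
1/(m(z, d(15)) - 95832) = 1/((-⅖ - 312*(144 - 9*15) + 2*(-316)² + 22*(-316)) - 95832) = 1/((-⅖ - 312*(144 - 135) + 2*99856 - 6952) - 95832) = 1/((-⅖ - 312*9 + 199712 - 6952) - 95832) = 1/((-⅖ - 2808 + 199712 - 6952) - 95832) = 1/(949758/5 - 95832) = 1/(470598/5) = 5/470598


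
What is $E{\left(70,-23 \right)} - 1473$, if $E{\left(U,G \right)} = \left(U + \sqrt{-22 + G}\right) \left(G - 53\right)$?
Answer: $-6793 - 228 i \sqrt{5} \approx -6793.0 - 509.82 i$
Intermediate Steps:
$E{\left(U,G \right)} = \left(-53 + G\right) \left(U + \sqrt{-22 + G}\right)$ ($E{\left(U,G \right)} = \left(U + \sqrt{-22 + G}\right) \left(-53 + G\right) = \left(-53 + G\right) \left(U + \sqrt{-22 + G}\right)$)
$E{\left(70,-23 \right)} - 1473 = \left(\left(-53\right) 70 - 53 \sqrt{-22 - 23} - 1610 - 23 \sqrt{-22 - 23}\right) - 1473 = \left(-3710 - 53 \sqrt{-45} - 1610 - 23 \sqrt{-45}\right) - 1473 = \left(-3710 - 53 \cdot 3 i \sqrt{5} - 1610 - 23 \cdot 3 i \sqrt{5}\right) - 1473 = \left(-3710 - 159 i \sqrt{5} - 1610 - 69 i \sqrt{5}\right) - 1473 = \left(-5320 - 228 i \sqrt{5}\right) - 1473 = -6793 - 228 i \sqrt{5}$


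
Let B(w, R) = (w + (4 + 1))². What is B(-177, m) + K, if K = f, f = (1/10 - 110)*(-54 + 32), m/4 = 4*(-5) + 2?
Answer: 160009/5 ≈ 32002.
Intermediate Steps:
m = -72 (m = 4*(4*(-5) + 2) = 4*(-20 + 2) = 4*(-18) = -72)
B(w, R) = (5 + w)² (B(w, R) = (w + 5)² = (5 + w)²)
f = 12089/5 (f = (⅒ - 110)*(-22) = -1099/10*(-22) = 12089/5 ≈ 2417.8)
K = 12089/5 ≈ 2417.8
B(-177, m) + K = (5 - 177)² + 12089/5 = (-172)² + 12089/5 = 29584 + 12089/5 = 160009/5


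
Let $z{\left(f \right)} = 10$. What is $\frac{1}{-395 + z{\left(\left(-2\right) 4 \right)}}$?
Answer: $- \frac{1}{385} \approx -0.0025974$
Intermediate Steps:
$\frac{1}{-395 + z{\left(\left(-2\right) 4 \right)}} = \frac{1}{-395 + 10} = \frac{1}{-385} = - \frac{1}{385}$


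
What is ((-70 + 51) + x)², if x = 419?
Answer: 160000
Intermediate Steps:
((-70 + 51) + x)² = ((-70 + 51) + 419)² = (-19 + 419)² = 400² = 160000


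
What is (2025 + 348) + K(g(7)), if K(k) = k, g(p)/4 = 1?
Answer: 2377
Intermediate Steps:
g(p) = 4 (g(p) = 4*1 = 4)
(2025 + 348) + K(g(7)) = (2025 + 348) + 4 = 2373 + 4 = 2377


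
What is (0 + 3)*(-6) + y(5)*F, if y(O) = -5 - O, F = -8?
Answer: 62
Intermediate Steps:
(0 + 3)*(-6) + y(5)*F = (0 + 3)*(-6) + (-5 - 1*5)*(-8) = 3*(-6) + (-5 - 5)*(-8) = -18 - 10*(-8) = -18 + 80 = 62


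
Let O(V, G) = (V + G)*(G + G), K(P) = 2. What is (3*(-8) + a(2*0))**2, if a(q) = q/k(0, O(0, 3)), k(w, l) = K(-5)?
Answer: 576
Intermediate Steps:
O(V, G) = 2*G*(G + V) (O(V, G) = (G + V)*(2*G) = 2*G*(G + V))
k(w, l) = 2
a(q) = q/2
(3*(-8) + a(2*0))**2 = (3*(-8) + (2*0)/2)**2 = (-24 + (1/2)*0)**2 = (-24 + 0)**2 = (-24)**2 = 576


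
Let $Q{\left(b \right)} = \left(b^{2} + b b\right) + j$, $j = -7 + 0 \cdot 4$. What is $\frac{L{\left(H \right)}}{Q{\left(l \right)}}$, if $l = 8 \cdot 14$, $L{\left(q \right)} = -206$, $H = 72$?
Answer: $- \frac{206}{25081} \approx -0.0082134$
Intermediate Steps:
$l = 112$
$j = -7$ ($j = -7 + 0 = -7$)
$Q{\left(b \right)} = -7 + 2 b^{2}$ ($Q{\left(b \right)} = \left(b^{2} + b b\right) - 7 = \left(b^{2} + b^{2}\right) - 7 = 2 b^{2} - 7 = -7 + 2 b^{2}$)
$\frac{L{\left(H \right)}}{Q{\left(l \right)}} = - \frac{206}{-7 + 2 \cdot 112^{2}} = - \frac{206}{-7 + 2 \cdot 12544} = - \frac{206}{-7 + 25088} = - \frac{206}{25081}$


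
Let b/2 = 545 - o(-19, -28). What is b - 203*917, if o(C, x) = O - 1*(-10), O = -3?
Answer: -185075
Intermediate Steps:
o(C, x) = 7 (o(C, x) = -3 - 1*(-10) = -3 + 10 = 7)
b = 1076 (b = 2*(545 - 1*7) = 2*(545 - 7) = 2*538 = 1076)
b - 203*917 = 1076 - 203*917 = 1076 - 186151 = -185075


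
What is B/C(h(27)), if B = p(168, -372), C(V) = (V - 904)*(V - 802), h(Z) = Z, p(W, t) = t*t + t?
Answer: 4452/21925 ≈ 0.20306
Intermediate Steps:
p(W, t) = t + t² (p(W, t) = t² + t = t + t²)
C(V) = (-904 + V)*(-802 + V)
B = 138012 (B = -372*(1 - 372) = -372*(-371) = 138012)
B/C(h(27)) = 138012/(725008 + 27² - 1706*27) = 138012/(725008 + 729 - 46062) = 138012/679675 = 138012*(1/679675) = 4452/21925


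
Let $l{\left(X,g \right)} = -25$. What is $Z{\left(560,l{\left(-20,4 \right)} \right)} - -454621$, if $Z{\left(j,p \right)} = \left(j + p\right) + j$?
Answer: $455716$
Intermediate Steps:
$Z{\left(j,p \right)} = p + 2 j$
$Z{\left(560,l{\left(-20,4 \right)} \right)} - -454621 = \left(-25 + 2 \cdot 560\right) - -454621 = \left(-25 + 1120\right) + 454621 = 1095 + 454621 = 455716$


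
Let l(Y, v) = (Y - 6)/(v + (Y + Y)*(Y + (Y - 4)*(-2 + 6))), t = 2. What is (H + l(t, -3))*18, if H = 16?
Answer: 872/3 ≈ 290.67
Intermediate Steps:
l(Y, v) = (-6 + Y)/(v + 2*Y*(-16 + 5*Y)) (l(Y, v) = (-6 + Y)/(v + (2*Y)*(Y + (-4 + Y)*4)) = (-6 + Y)/(v + (2*Y)*(Y + (-16 + 4*Y))) = (-6 + Y)/(v + (2*Y)*(-16 + 5*Y)) = (-6 + Y)/(v + 2*Y*(-16 + 5*Y)))
(H + l(t, -3))*18 = (16 + (-6 + 2)/(-3 - 32*2 + 10*2²))*18 = (16 - 4/(-3 - 64 + 10*4))*18 = (16 - 4/(-3 - 64 + 40))*18 = (16 - 4/(-27))*18 = (16 - 1/27*(-4))*18 = (16 + 4/27)*18 = (436/27)*18 = 872/3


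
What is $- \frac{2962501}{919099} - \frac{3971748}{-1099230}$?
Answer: $\frac{5969085467}{15307593845} \approx 0.38994$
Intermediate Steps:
$- \frac{2962501}{919099} - \frac{3971748}{-1099230} = \left(-2962501\right) \frac{1}{919099} - - \frac{60178}{16655} = - \frac{2962501}{919099} + \frac{60178}{16655} = \frac{5969085467}{15307593845}$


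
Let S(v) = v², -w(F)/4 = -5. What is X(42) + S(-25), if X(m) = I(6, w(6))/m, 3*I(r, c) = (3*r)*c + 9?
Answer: 8791/14 ≈ 627.93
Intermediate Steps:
w(F) = 20 (w(F) = -4*(-5) = 20)
I(r, c) = 3 + c*r (I(r, c) = ((3*r)*c + 9)/3 = (3*c*r + 9)/3 = (9 + 3*c*r)/3 = 3 + c*r)
X(m) = 123/m (X(m) = (3 + 20*6)/m = (3 + 120)/m = 123/m)
X(42) + S(-25) = 123/42 + (-25)² = 123*(1/42) + 625 = 41/14 + 625 = 8791/14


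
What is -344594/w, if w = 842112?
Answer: -172297/421056 ≈ -0.40920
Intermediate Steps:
-344594/w = -344594/842112 = -344594*1/842112 = -172297/421056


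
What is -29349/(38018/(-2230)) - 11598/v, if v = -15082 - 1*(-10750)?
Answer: 23663569867/13724498 ≈ 1724.2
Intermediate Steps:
v = -4332 (v = -15082 + 10750 = -4332)
-29349/(38018/(-2230)) - 11598/v = -29349/(38018/(-2230)) - 11598/(-4332) = -29349/(38018*(-1/2230)) - 11598*(-1/4332) = -29349/(-19009/1115) + 1933/722 = -29349*(-1115/19009) + 1933/722 = 32724135/19009 + 1933/722 = 23663569867/13724498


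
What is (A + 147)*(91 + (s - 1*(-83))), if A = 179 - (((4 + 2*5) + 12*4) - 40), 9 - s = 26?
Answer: 47728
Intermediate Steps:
s = -17 (s = 9 - 1*26 = 9 - 26 = -17)
A = 157 (A = 179 - (((4 + 10) + 48) - 40) = 179 - ((14 + 48) - 40) = 179 - (62 - 40) = 179 - 1*22 = 179 - 22 = 157)
(A + 147)*(91 + (s - 1*(-83))) = (157 + 147)*(91 + (-17 - 1*(-83))) = 304*(91 + (-17 + 83)) = 304*(91 + 66) = 304*157 = 47728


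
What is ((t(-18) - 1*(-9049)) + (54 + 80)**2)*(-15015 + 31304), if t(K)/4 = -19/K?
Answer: 3959578987/9 ≈ 4.3995e+8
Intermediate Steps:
t(K) = -76/K (t(K) = 4*(-19/K) = -76/K)
((t(-18) - 1*(-9049)) + (54 + 80)**2)*(-15015 + 31304) = ((-76/(-18) - 1*(-9049)) + (54 + 80)**2)*(-15015 + 31304) = ((-76*(-1/18) + 9049) + 134**2)*16289 = ((38/9 + 9049) + 17956)*16289 = (81479/9 + 17956)*16289 = (243083/9)*16289 = 3959578987/9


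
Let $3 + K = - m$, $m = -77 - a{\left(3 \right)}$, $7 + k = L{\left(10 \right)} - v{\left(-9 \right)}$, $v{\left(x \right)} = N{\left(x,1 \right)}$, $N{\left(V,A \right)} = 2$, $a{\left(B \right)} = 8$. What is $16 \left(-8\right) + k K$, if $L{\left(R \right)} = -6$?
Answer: $-1358$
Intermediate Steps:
$v{\left(x \right)} = 2$
$k = -15$ ($k = -7 - 8 = -15$)
$m = -85$ ($m = -77 - 8 = -85$)
$K = 82$ ($K = -3 - -85 = -3 + 85 = 82$)
$16 \left(-8\right) + k K = 16 \left(-8\right) - 1230 = -128 - 1230 = -1358$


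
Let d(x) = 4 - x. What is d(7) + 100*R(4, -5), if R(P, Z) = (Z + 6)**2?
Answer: 97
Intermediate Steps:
R(P, Z) = (6 + Z)**2
d(7) + 100*R(4, -5) = (4 - 1*7) + 100*(6 - 5)**2 = (4 - 7) + 100*1**2 = -3 + 100*1 = -3 + 100 = 97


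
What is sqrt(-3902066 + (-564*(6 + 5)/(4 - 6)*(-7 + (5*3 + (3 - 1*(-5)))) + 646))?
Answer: 2*I*sqrt(962947) ≈ 1962.6*I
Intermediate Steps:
sqrt(-3902066 + (-564*(6 + 5)/(4 - 6)*(-7 + (5*3 + (3 - 1*(-5)))) + 646)) = sqrt(-3902066 + (-564*11/(-2)*(-7 + (15 + (3 + 5))) + 646)) = sqrt(-3902066 + (-564*11*(-1/2)*(-7 + (15 + 8)) + 646)) = sqrt(-3902066 + (-(-3102)*(-7 + 23) + 646)) = sqrt(-3902066 + (-(-3102)*16 + 646)) = sqrt(-3902066 + (-564*(-88) + 646)) = sqrt(-3902066 + (49632 + 646)) = sqrt(-3902066 + 50278) = sqrt(-3851788) = 2*I*sqrt(962947)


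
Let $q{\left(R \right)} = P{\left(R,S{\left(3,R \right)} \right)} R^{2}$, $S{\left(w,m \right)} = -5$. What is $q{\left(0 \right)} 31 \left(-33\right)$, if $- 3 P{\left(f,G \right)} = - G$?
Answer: $0$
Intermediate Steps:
$P{\left(f,G \right)} = \frac{G}{3}$ ($P{\left(f,G \right)} = - \frac{\left(-1\right) G}{3} = \frac{G}{3}$)
$q{\left(R \right)} = - \frac{5 R^{2}}{3}$ ($q{\left(R \right)} = \frac{1}{3} \left(-5\right) R^{2} = - \frac{5 R^{2}}{3}$)
$q{\left(0 \right)} 31 \left(-33\right) = - \frac{5 \cdot 0^{2}}{3} \cdot 31 \left(-33\right) = \left(- \frac{5}{3}\right) 0 \cdot 31 \left(-33\right) = 0 \cdot 31 \left(-33\right) = 0 \left(-33\right) = 0$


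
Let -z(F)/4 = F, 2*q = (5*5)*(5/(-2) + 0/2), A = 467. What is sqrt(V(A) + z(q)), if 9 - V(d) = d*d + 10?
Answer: I*sqrt(217965) ≈ 466.87*I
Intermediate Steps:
q = -125/4 (q = ((5*5)*(5/(-2) + 0/2))/2 = (25*(5*(-1/2) + 0*(1/2)))/2 = (25*(-5/2 + 0))/2 = (25*(-5/2))/2 = (1/2)*(-125/2) = -125/4 ≈ -31.250)
z(F) = -4*F
V(d) = -1 - d**2 (V(d) = 9 - (d*d + 10) = 9 - (d**2 + 10) = 9 - (10 + d**2) = 9 + (-10 - d**2) = -1 - d**2)
sqrt(V(A) + z(q)) = sqrt((-1 - 1*467**2) - 4*(-125/4)) = sqrt((-1 - 1*218089) + 125) = sqrt((-1 - 218089) + 125) = sqrt(-218090 + 125) = sqrt(-217965) = I*sqrt(217965)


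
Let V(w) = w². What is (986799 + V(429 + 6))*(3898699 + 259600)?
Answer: 4890259423176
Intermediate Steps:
(986799 + V(429 + 6))*(3898699 + 259600) = (986799 + (429 + 6)²)*(3898699 + 259600) = (986799 + 435²)*4158299 = (986799 + 189225)*4158299 = 1176024*4158299 = 4890259423176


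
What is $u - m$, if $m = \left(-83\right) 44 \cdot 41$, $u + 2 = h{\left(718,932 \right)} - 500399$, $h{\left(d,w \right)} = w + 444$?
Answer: $-349293$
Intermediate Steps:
$h{\left(d,w \right)} = 444 + w$
$u = -499025$ ($u = -2 + \left(\left(444 + 932\right) - 500399\right) = -2 + \left(1376 - 500399\right) = -2 - 499023 = -499025$)
$m = -149732$ ($m = \left(-3652\right) 41 = -149732$)
$u - m = -499025 - -149732 = -499025 + 149732 = -349293$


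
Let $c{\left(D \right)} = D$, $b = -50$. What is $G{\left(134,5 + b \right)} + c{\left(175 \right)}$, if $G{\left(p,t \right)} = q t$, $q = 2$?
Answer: $85$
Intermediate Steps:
$G{\left(p,t \right)} = 2 t$
$G{\left(134,5 + b \right)} + c{\left(175 \right)} = 2 \left(5 - 50\right) + 175 = 2 \left(-45\right) + 175 = -90 + 175 = 85$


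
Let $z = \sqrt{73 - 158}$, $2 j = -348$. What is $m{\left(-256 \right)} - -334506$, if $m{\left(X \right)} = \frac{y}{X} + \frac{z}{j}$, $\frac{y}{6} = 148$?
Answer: $\frac{10704081}{32} - \frac{i \sqrt{85}}{174} \approx 3.345 \cdot 10^{5} - 0.052986 i$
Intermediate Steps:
$j = -174$ ($j = \frac{1}{2} \left(-348\right) = -174$)
$y = 888$ ($y = 6 \cdot 148 = 888$)
$z = i \sqrt{85}$ ($z = \sqrt{-85} = i \sqrt{85} \approx 9.2195 i$)
$m{\left(X \right)} = \frac{888}{X} - \frac{i \sqrt{85}}{174}$ ($m{\left(X \right)} = \frac{888}{X} + \frac{i \sqrt{85}}{-174} = \frac{888}{X} + i \sqrt{85} \left(- \frac{1}{174}\right) = \frac{888}{X} - \frac{i \sqrt{85}}{174}$)
$m{\left(-256 \right)} - -334506 = \left(\frac{888}{-256} - \frac{i \sqrt{85}}{174}\right) - -334506 = \left(888 \left(- \frac{1}{256}\right) - \frac{i \sqrt{85}}{174}\right) + 334506 = \left(- \frac{111}{32} - \frac{i \sqrt{85}}{174}\right) + 334506 = \frac{10704081}{32} - \frac{i \sqrt{85}}{174}$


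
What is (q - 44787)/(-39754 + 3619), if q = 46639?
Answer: -1852/36135 ≈ -0.051252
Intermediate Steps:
(q - 44787)/(-39754 + 3619) = (46639 - 44787)/(-39754 + 3619) = 1852/(-36135) = 1852*(-1/36135) = -1852/36135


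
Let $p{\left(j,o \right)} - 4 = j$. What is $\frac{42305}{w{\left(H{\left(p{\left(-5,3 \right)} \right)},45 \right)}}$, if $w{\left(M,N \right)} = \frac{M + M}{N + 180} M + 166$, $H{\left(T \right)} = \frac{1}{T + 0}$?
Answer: $\frac{9518625}{37352} \approx 254.84$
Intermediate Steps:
$p{\left(j,o \right)} = 4 + j$
$H{\left(T \right)} = \frac{1}{T}$
$w{\left(M,N \right)} = 166 + \frac{2 M^{2}}{180 + N}$ ($w{\left(M,N \right)} = \frac{2 M}{180 + N} M + 166 = \frac{2 M^{2}}{180 + N} + 166 = 166 + \frac{2 M^{2}}{180 + N}$)
$\frac{42305}{w{\left(H{\left(p{\left(-5,3 \right)} \right)},45 \right)}} = \frac{42305}{2 \frac{1}{180 + 45} \left(14940 + \left(\frac{1}{4 - 5}\right)^{2} + 83 \cdot 45\right)} = \frac{42305}{2 \cdot \frac{1}{225} \left(14940 + \left(\frac{1}{-1}\right)^{2} + 3735\right)} = \frac{42305}{2 \cdot \frac{1}{225} \left(14940 + \left(-1\right)^{2} + 3735\right)} = \frac{42305}{2 \cdot \frac{1}{225} \left(14940 + 1 + 3735\right)} = \frac{42305}{2 \cdot \frac{1}{225} \cdot 18676} = \frac{42305}{\frac{37352}{225}} = 42305 \cdot \frac{225}{37352} = \frac{9518625}{37352}$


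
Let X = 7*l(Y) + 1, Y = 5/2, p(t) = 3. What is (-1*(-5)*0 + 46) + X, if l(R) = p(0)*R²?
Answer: 713/4 ≈ 178.25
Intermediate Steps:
Y = 5/2 (Y = 5*(½) = 5/2 ≈ 2.5000)
l(R) = 3*R²
X = 529/4 (X = 7*(3*(5/2)²) + 1 = 7*(3*(25/4)) + 1 = 7*(75/4) + 1 = 525/4 + 1 = 529/4 ≈ 132.25)
(-1*(-5)*0 + 46) + X = (-1*(-5)*0 + 46) + 529/4 = (5*0 + 46) + 529/4 = (0 + 46) + 529/4 = 46 + 529/4 = 713/4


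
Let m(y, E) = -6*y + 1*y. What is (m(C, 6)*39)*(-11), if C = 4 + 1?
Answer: 10725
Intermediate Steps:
C = 5
m(y, E) = -5*y (m(y, E) = -6*y + y = -5*y)
(m(C, 6)*39)*(-11) = (-5*5*39)*(-11) = -25*39*(-11) = -975*(-11) = 10725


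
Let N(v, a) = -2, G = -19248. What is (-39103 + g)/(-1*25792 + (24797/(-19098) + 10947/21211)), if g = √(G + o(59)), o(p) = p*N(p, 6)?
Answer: 15840143472834/10448338294337 - 405087678*I*√19366/10448338294337 ≈ 1.516 - 0.0053954*I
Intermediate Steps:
o(p) = -2*p (o(p) = p*(-2) = -2*p)
g = I*√19366 (g = √(-19248 - 2*59) = √(-19248 - 118) = √(-19366) = I*√19366 ≈ 139.16*I)
(-39103 + g)/(-1*25792 + (24797/(-19098) + 10947/21211)) = (-39103 + I*√19366)/(-1*25792 + (24797/(-19098) + 10947/21211)) = (-39103 + I*√19366)/(-25792 + (24797*(-1/19098) + 10947*(1/21211))) = (-39103 + I*√19366)/(-25792 + (-24797/19098 + 10947/21211)) = (-39103 + I*√19366)/(-25792 - 316903361/405087678) = (-39103 + I*√19366)/(-10448338294337/405087678) = (-39103 + I*√19366)*(-405087678/10448338294337) = 15840143472834/10448338294337 - 405087678*I*√19366/10448338294337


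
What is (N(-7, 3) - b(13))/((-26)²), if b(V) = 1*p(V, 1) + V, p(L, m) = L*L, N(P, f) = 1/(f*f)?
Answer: -1637/6084 ≈ -0.26907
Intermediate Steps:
N(P, f) = f⁻² (N(P, f) = 1/(f²) = f⁻²)
p(L, m) = L²
b(V) = V + V² (b(V) = 1*V² + V = V² + V = V + V²)
(N(-7, 3) - b(13))/((-26)²) = (3⁻² - 13*(1 + 13))/((-26)²) = (⅑ - 13*14)/676 = (⅑ - 1*182)*(1/676) = (⅑ - 182)*(1/676) = -1637/9*1/676 = -1637/6084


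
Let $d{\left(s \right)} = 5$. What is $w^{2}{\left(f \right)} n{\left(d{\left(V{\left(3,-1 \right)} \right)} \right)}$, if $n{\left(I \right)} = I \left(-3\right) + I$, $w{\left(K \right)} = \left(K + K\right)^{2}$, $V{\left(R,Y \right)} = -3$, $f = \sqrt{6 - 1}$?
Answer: $-4000$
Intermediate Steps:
$f = \sqrt{5} \approx 2.2361$
$w{\left(K \right)} = 4 K^{2}$ ($w{\left(K \right)} = \left(2 K\right)^{2} = 4 K^{2}$)
$n{\left(I \right)} = - 2 I$ ($n{\left(I \right)} = - 3 I + I = - 2 I$)
$w^{2}{\left(f \right)} n{\left(d{\left(V{\left(3,-1 \right)} \right)} \right)} = \left(4 \left(\sqrt{5}\right)^{2}\right)^{2} \left(\left(-2\right) 5\right) = \left(4 \cdot 5\right)^{2} \left(-10\right) = 20^{2} \left(-10\right) = 400 \left(-10\right) = -4000$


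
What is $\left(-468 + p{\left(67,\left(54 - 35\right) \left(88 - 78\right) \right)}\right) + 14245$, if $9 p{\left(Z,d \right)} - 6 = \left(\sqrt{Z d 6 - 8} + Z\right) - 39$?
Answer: $\frac{124027}{9} + \frac{2 \sqrt{19093}}{9} \approx 13811.0$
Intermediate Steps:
$p{\left(Z,d \right)} = - \frac{11}{3} + \frac{Z}{9} + \frac{\sqrt{-8 + 6 Z d}}{9}$ ($p{\left(Z,d \right)} = \frac{2}{3} + \frac{\left(\sqrt{Z d 6 - 8} + Z\right) - 39}{9} = \frac{2}{3} + \frac{\left(\sqrt{6 Z d - 8} + Z\right) - 39}{9} = \frac{2}{3} + \frac{\left(\sqrt{-8 + 6 Z d} + Z\right) - 39}{9} = \frac{2}{3} + \frac{\left(Z + \sqrt{-8 + 6 Z d}\right) - 39}{9} = \frac{2}{3} + \frac{-39 + Z + \sqrt{-8 + 6 Z d}}{9} = \frac{2}{3} + \left(- \frac{13}{3} + \frac{Z}{9} + \frac{\sqrt{-8 + 6 Z d}}{9}\right) = - \frac{11}{3} + \frac{Z}{9} + \frac{\sqrt{-8 + 6 Z d}}{9}$)
$\left(-468 + p{\left(67,\left(54 - 35\right) \left(88 - 78\right) \right)}\right) + 14245 = \left(-468 + \left(- \frac{11}{3} + \frac{1}{9} \cdot 67 + \frac{\sqrt{-8 + 6 \cdot 67 \left(54 - 35\right) \left(88 - 78\right)}}{9}\right)\right) + 14245 = \left(-468 + \left(- \frac{11}{3} + \frac{67}{9} + \frac{\sqrt{-8 + 6 \cdot 67 \cdot 19 \cdot 10}}{9}\right)\right) + 14245 = \left(-468 + \left(- \frac{11}{3} + \frac{67}{9} + \frac{\sqrt{-8 + 6 \cdot 67 \cdot 190}}{9}\right)\right) + 14245 = \left(-468 + \left(- \frac{11}{3} + \frac{67}{9} + \frac{\sqrt{-8 + 76380}}{9}\right)\right) + 14245 = \left(-468 + \left(- \frac{11}{3} + \frac{67}{9} + \frac{\sqrt{76372}}{9}\right)\right) + 14245 = \left(-468 + \left(- \frac{11}{3} + \frac{67}{9} + \frac{2 \sqrt{19093}}{9}\right)\right) + 14245 = \left(-468 + \left(\frac{34}{9} + \frac{2 \sqrt{19093}}{9}\right)\right) + 14245 = \left(- \frac{4178}{9} + \frac{2 \sqrt{19093}}{9}\right) + 14245 = \frac{124027}{9} + \frac{2 \sqrt{19093}}{9}$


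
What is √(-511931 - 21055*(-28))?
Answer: √77609 ≈ 278.58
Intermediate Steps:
√(-511931 - 21055*(-28)) = √(-511931 + 589540) = √77609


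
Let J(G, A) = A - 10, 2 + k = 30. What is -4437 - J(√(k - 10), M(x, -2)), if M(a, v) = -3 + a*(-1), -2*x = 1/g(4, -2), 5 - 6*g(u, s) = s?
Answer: -30971/7 ≈ -4424.4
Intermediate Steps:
k = 28 (k = -2 + 30 = 28)
g(u, s) = ⅚ - s/6
x = -3/7 (x = -1/(2*(⅚ - ⅙*(-2))) = -1/(2*(⅚ + ⅓)) = -1/(2*7/6) = -½*6/7 = -3/7 ≈ -0.42857)
M(a, v) = -3 - a
J(G, A) = -10 + A
-4437 - J(√(k - 10), M(x, -2)) = -4437 - (-10 + (-3 - 1*(-3/7))) = -4437 - (-10 + (-3 + 3/7)) = -4437 - (-10 - 18/7) = -4437 - 1*(-88/7) = -4437 + 88/7 = -30971/7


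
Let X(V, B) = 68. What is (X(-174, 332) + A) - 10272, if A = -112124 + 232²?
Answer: -68504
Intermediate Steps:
A = -58300 (A = -112124 + 53824 = -58300)
(X(-174, 332) + A) - 10272 = (68 - 58300) - 10272 = -58232 - 10272 = -68504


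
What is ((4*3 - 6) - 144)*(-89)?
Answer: 12282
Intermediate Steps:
((4*3 - 6) - 144)*(-89) = ((12 - 6) - 144)*(-89) = (6 - 144)*(-89) = -138*(-89) = 12282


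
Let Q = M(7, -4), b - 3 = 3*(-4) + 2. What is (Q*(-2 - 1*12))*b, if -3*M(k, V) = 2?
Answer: -196/3 ≈ -65.333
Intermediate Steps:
M(k, V) = -⅔ (M(k, V) = -⅓*2 = -⅔)
b = -7 (b = 3 + (3*(-4) + 2) = 3 + (-12 + 2) = 3 - 10 = -7)
Q = -⅔ ≈ -0.66667
(Q*(-2 - 1*12))*b = -2*(-2 - 1*12)/3*(-7) = -2*(-2 - 12)/3*(-7) = -⅔*(-14)*(-7) = (28/3)*(-7) = -196/3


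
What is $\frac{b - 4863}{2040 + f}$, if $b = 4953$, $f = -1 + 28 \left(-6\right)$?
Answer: $\frac{90}{1871} \approx 0.048103$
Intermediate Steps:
$f = -169$ ($f = -1 - 168 = -169$)
$\frac{b - 4863}{2040 + f} = \frac{4953 - 4863}{2040 - 169} = \frac{90}{1871}$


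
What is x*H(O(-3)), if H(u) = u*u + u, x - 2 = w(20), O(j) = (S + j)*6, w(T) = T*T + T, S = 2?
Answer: 12660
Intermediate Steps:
w(T) = T + T**2 (w(T) = T**2 + T = T + T**2)
O(j) = 12 + 6*j (O(j) = (2 + j)*6 = 12 + 6*j)
x = 422 (x = 2 + 20*(1 + 20) = 2 + 20*21 = 2 + 420 = 422)
H(u) = u + u**2 (H(u) = u**2 + u = u + u**2)
x*H(O(-3)) = 422*((12 + 6*(-3))*(1 + (12 + 6*(-3)))) = 422*((12 - 18)*(1 + (12 - 18))) = 422*(-6*(1 - 6)) = 422*(-6*(-5)) = 422*30 = 12660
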